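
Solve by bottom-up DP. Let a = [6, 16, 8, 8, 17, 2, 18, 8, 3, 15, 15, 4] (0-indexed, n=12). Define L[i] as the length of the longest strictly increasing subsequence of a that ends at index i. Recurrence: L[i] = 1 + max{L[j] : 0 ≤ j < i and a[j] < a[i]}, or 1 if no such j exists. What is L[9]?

   i    0    1    2    3    4    5    6    7    8    9   10   11
a[i]    6   16    8    8   17    2   18    8    3   15   15    4
L[i]    1    2    2    2    3    1    4    2    2    3    3    3

3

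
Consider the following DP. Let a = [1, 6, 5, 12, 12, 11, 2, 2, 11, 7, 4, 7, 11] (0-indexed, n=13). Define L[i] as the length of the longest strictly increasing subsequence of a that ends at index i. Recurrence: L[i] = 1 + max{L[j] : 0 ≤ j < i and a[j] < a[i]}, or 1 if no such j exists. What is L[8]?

   i    0    1    2    3    4    5    6    7    8    9   10   11   12
a[i]    1    6    5   12   12   11    2    2   11    7    4    7   11
L[i]    1    2    2    3    3    3    2    2    3    3    3    4    5

3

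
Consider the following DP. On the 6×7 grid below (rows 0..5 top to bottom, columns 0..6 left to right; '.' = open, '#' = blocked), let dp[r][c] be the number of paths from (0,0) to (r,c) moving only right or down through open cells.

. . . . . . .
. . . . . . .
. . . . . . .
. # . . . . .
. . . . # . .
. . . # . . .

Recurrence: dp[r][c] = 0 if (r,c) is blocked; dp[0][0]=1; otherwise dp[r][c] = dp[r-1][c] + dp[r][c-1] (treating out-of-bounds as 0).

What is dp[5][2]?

9

r\c   0   1   2   3   4   5   6
  0   1   1   1   1   1   1   1
  1   1   2   3   4   5   6   7
  2   1   3   6  10  15  21  28
  3   1   0   6  16  31  52  80
  4   1   1   7  23   0  52 132
  5   1   2   9   0   0  52 184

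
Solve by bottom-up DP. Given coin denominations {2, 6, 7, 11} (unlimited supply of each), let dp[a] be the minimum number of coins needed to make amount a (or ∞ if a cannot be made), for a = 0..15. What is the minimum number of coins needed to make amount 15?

 a  0  1  2  3  4  5  6  7  8  9 10 11 12 13 14 15
dp  0  -  1  -  2  -  1  1  2  2  3  1  2  2  2  3
(- denotes ∞ / unreachable)

3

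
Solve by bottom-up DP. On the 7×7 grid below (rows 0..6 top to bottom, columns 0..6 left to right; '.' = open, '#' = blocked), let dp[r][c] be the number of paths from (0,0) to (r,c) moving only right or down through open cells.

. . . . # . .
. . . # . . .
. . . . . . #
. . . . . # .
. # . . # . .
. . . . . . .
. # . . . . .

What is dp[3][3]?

r\c   0   1   2   3   4   5   6
  0   1   1   1   1   0   0   0
  1   1   2   3   0   0   0   0
  2   1   3   6   6   6   6   0
  3   1   4  10  16  22   0   0
  4   1   0  10  26   0   0   0
  5   1   1  11  37  37  37  37
  6   1   0  11  48  85 122 159

16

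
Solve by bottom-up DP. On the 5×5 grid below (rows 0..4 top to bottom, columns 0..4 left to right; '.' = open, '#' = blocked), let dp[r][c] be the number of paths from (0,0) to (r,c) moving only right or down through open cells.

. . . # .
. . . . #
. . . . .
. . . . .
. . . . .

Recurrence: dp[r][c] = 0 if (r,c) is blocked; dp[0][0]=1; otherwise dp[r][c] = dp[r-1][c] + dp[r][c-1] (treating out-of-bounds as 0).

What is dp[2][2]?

6

r\c   0   1   2   3   4
  0   1   1   1   0   0
  1   1   2   3   3   0
  2   1   3   6   9   9
  3   1   4  10  19  28
  4   1   5  15  34  62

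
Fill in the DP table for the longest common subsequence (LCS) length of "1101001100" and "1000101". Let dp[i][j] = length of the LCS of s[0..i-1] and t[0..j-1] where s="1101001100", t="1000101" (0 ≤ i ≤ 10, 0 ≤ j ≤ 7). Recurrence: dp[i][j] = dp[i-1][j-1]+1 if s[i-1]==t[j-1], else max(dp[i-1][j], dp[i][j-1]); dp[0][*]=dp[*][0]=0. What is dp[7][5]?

   ''  1  0  0  0  1  0  1
''  0  0  0  0  0  0  0  0
 1  0  1  1  1  1  1  1  1
 1  0  1  1  1  1  2  2  2
 0  0  1  2  2  2  2  3  3
 1  0  1  2  2  2  3  3  4
 0  0  1  2  3  3  3  4  4
 0  0  1  2  3  4  4  4  4
 1  0  1  2  3  4  5  5  5
 1  0  1  2  3  4  5  5  6
 0  0  1  2  3  4  5  6  6
 0  0  1  2  3  4  5  6  6

5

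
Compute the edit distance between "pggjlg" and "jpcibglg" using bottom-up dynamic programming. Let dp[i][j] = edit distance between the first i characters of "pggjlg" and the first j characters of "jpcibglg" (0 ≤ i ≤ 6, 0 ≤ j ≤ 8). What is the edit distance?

5

   ''  j  p  c  i  b  g  l  g
''  0  1  2  3  4  5  6  7  8
 p  1  1  1  2  3  4  5  6  7
 g  2  2  2  2  3  4  4  5  6
 g  3  3  3  3  3  4  4  5  5
 j  4  3  4  4  4  4  5  5  6
 l  5  4  4  5  5  5  5  5  6
 g  6  5  5  5  6  6  5  6  5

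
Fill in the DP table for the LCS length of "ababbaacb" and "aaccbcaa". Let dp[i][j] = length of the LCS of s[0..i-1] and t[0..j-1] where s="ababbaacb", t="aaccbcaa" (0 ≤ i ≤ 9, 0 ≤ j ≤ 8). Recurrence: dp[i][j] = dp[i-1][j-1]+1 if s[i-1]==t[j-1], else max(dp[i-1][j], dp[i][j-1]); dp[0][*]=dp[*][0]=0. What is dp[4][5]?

3

   ''  a  a  c  c  b  c  a  a
''  0  0  0  0  0  0  0  0  0
 a  0  1  1  1  1  1  1  1  1
 b  0  1  1  1  1  2  2  2  2
 a  0  1  2  2  2  2  2  3  3
 b  0  1  2  2  2  3  3  3  3
 b  0  1  2  2  2  3  3  3  3
 a  0  1  2  2  2  3  3  4  4
 a  0  1  2  2  2  3  3  4  5
 c  0  1  2  3  3  3  4  4  5
 b  0  1  2  3  3  4  4  4  5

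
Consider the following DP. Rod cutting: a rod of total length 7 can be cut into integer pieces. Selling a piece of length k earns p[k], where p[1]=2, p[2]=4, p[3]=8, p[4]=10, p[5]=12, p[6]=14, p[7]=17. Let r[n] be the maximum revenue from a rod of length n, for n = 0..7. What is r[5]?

   n    0    1    2    3    4    5    6    7
r[n]    0    2    4    8   10   12   16   18

12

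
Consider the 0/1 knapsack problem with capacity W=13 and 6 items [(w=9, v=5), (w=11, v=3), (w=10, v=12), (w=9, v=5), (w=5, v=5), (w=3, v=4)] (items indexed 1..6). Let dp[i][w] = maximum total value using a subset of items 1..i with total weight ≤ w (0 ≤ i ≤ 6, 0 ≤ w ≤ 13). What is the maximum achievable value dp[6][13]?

i\w   0   1   2   3   4   5   6   7   8   9  10  11  12  13
  0   0   0   0   0   0   0   0   0   0   0   0   0   0   0
  1   0   0   0   0   0   0   0   0   0   5   5   5   5   5
  2   0   0   0   0   0   0   0   0   0   5   5   5   5   5
  3   0   0   0   0   0   0   0   0   0   5  12  12  12  12
  4   0   0   0   0   0   0   0   0   0   5  12  12  12  12
  5   0   0   0   0   0   5   5   5   5   5  12  12  12  12
  6   0   0   0   4   4   5   5   5   9   9  12  12  12  16

16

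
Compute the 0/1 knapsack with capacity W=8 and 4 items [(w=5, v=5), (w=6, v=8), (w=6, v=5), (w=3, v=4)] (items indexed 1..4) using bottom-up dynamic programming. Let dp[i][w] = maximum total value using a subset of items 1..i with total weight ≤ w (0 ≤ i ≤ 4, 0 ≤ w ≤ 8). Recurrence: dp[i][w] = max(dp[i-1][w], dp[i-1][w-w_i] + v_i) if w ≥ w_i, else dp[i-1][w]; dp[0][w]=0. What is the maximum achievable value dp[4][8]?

i\w   0   1   2   3   4   5   6   7   8
  0   0   0   0   0   0   0   0   0   0
  1   0   0   0   0   0   5   5   5   5
  2   0   0   0   0   0   5   8   8   8
  3   0   0   0   0   0   5   8   8   8
  4   0   0   0   4   4   5   8   8   9

9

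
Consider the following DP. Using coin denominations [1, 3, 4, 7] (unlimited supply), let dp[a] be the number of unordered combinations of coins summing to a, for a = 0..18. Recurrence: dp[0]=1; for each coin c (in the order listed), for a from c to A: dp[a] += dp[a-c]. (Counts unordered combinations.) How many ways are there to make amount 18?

after  coin     0     1     2     3     4     5     6     7     8     9    10    11    12    13    14    15    16    17    18
          1     1     1     1     1     1     1     1     1     1     1     1     1     1     1     1     1     1     1     1
          3     1     1     1     2     2     2     3     3     3     4     4     4     5     5     5     6     6     6     7
          4     1     1     1     2     3     3     4     5     6     7     8     9    11    12    13    15    17    18    20
          7     1     1     1     2     3     3     4     6     7     8    10    12    14    16    19    22    25    28    32

32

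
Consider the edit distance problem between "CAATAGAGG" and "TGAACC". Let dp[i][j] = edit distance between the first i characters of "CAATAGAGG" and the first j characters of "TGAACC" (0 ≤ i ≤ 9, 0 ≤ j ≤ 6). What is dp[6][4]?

4

   ''  T  G  A  A  C  C
''  0  1  2  3  4  5  6
 C  1  1  2  3  4  4  5
 A  2  2  2  2  3  4  5
 A  3  3  3  2  2  3  4
 T  4  3  4  3  3  3  4
 A  5  4  4  4  3  4  4
 G  6  5  4  5  4  4  5
 A  7  6  5  4  5  5  5
 G  8  7  6  5  5  6  6
 G  9  8  7  6  6  6  7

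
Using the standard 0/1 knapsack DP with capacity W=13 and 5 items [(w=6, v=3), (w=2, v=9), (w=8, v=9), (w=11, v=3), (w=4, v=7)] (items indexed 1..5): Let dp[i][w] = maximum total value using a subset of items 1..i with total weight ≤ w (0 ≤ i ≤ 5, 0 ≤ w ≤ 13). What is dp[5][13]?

19

i\w   0   1   2   3   4   5   6   7   8   9  10  11  12  13
  0   0   0   0   0   0   0   0   0   0   0   0   0   0   0
  1   0   0   0   0   0   0   3   3   3   3   3   3   3   3
  2   0   0   9   9   9   9   9   9  12  12  12  12  12  12
  3   0   0   9   9   9   9   9   9  12  12  18  18  18  18
  4   0   0   9   9   9   9   9   9  12  12  18  18  18  18
  5   0   0   9   9   9   9  16  16  16  16  18  18  19  19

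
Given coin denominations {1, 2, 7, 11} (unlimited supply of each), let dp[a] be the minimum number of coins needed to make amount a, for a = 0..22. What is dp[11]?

1

 a  0  1  2  3  4  5  6  7  8  9 10 11 12 13 14 15 16 17 18 19 20 21 22
dp  0  1  1  2  2  3  3  1  2  2  3  1  2  2  2  3  3  4  2  3  3  3  2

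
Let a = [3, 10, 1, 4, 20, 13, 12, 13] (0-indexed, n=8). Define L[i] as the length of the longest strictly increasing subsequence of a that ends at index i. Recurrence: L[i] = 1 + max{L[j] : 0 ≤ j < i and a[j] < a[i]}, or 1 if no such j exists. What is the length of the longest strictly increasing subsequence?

4

   i    0    1    2    3    4    5    6    7
a[i]    3   10    1    4   20   13   12   13
L[i]    1    2    1    2    3    3    3    4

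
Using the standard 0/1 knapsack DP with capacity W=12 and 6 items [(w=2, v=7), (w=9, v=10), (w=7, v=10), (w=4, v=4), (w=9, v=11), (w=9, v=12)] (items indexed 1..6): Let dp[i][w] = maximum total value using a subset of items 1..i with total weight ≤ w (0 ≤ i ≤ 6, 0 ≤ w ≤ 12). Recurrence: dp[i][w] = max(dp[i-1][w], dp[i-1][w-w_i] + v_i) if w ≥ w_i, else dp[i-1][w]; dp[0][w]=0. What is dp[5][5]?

7

i\w   0   1   2   3   4   5   6   7   8   9  10  11  12
  0   0   0   0   0   0   0   0   0   0   0   0   0   0
  1   0   0   7   7   7   7   7   7   7   7   7   7   7
  2   0   0   7   7   7   7   7   7   7  10  10  17  17
  3   0   0   7   7   7   7   7  10  10  17  17  17  17
  4   0   0   7   7   7   7  11  11  11  17  17  17  17
  5   0   0   7   7   7   7  11  11  11  17  17  18  18
  6   0   0   7   7   7   7  11  11  11  17  17  19  19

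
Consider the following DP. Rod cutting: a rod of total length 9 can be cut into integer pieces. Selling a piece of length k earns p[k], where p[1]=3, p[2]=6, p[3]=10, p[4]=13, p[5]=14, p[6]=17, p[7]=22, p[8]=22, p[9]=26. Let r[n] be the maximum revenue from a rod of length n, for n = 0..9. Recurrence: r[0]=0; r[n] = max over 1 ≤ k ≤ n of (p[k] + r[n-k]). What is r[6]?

20

   n    0    1    2    3    4    5    6    7    8    9
r[n]    0    3    6   10   13   16   20   23   26   30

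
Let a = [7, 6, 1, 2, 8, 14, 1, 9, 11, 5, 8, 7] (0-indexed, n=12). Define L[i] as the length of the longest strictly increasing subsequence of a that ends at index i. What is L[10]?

   i    0    1    2    3    4    5    6    7    8    9   10   11
a[i]    7    6    1    2    8   14    1    9   11    5    8    7
L[i]    1    1    1    2    3    4    1    4    5    3    4    4

4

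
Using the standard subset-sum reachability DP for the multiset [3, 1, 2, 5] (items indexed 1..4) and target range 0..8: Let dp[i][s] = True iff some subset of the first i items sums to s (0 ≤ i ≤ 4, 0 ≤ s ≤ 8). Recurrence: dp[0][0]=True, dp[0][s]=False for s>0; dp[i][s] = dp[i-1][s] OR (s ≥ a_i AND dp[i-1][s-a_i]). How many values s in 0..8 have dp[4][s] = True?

i\s   0   1   2   3   4   5   6   7   8
  0   T   F   F   F   F   F   F   F   F
  1   T   F   F   T   F   F   F   F   F
  2   T   T   F   T   T   F   F   F   F
  3   T   T   T   T   T   T   T   F   F
  4   T   T   T   T   T   T   T   T   T

9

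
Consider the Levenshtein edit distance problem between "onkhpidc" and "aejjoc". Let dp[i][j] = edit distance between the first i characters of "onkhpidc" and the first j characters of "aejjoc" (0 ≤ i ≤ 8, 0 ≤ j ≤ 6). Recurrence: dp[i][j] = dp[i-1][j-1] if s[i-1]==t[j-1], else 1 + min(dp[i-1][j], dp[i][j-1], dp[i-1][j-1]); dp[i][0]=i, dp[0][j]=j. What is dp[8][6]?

7

   ''  a  e  j  j  o  c
''  0  1  2  3  4  5  6
 o  1  1  2  3  4  4  5
 n  2  2  2  3  4  5  5
 k  3  3  3  3  4  5  6
 h  4  4  4  4  4  5  6
 p  5  5  5  5  5  5  6
 i  6  6  6  6  6  6  6
 d  7  7  7  7  7  7  7
 c  8  8  8  8  8  8  7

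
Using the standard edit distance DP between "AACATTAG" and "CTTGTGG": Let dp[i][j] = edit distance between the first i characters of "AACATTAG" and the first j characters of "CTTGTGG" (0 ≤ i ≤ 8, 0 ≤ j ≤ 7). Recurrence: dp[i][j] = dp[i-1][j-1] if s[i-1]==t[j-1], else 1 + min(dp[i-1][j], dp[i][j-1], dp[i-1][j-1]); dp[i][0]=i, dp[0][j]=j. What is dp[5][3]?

3

   ''  C  T  T  G  T  G  G
''  0  1  2  3  4  5  6  7
 A  1  1  2  3  4  5  6  7
 A  2  2  2  3  4  5  6  7
 C  3  2  3  3  4  5  6  7
 A  4  3  3  4  4  5  6  7
 T  5  4  3  3  4  4  5  6
 T  6  5  4  3  4  4  5  6
 A  7  6  5  4  4  5  5  6
 G  8  7  6  5  4  5  5  5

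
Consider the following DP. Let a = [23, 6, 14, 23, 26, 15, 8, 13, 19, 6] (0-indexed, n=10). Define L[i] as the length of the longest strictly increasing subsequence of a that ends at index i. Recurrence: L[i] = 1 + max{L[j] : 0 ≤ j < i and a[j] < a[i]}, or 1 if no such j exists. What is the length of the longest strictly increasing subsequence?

4

   i    0    1    2    3    4    5    6    7    8    9
a[i]   23    6   14   23   26   15    8   13   19    6
L[i]    1    1    2    3    4    3    2    3    4    1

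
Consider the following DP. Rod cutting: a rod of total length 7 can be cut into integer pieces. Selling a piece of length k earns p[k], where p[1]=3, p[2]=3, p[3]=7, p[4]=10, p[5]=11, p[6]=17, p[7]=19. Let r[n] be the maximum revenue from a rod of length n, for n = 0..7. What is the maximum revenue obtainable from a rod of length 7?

   n    0    1    2    3    4    5    6    7
r[n]    0    3    6    9   12   15   18   21

21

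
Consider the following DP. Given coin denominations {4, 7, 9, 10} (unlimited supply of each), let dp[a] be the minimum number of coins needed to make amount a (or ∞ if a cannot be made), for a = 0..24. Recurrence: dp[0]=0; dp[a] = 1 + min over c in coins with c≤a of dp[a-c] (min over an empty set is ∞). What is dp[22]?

3

 a  0  1  2  3  4  5  6  7  8  9 10 11 12 13 14 15 16 17 18 19 20 21 22 23 24
dp  0  -  -  -  1  -  -  1  2  1  1  2  3  2  2  3  2  2  2  2  2  3  3  3  3
(- denotes ∞ / unreachable)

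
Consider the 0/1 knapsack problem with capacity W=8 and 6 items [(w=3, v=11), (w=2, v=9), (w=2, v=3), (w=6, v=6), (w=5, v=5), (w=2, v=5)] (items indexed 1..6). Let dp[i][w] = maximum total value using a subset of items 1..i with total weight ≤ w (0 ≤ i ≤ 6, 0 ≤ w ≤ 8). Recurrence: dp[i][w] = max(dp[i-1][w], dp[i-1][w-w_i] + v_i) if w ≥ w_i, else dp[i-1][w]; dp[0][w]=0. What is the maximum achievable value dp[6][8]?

25

i\w   0   1   2   3   4   5   6   7   8
  0   0   0   0   0   0   0   0   0   0
  1   0   0   0  11  11  11  11  11  11
  2   0   0   9  11  11  20  20  20  20
  3   0   0   9  11  12  20  20  23  23
  4   0   0   9  11  12  20  20  23  23
  5   0   0   9  11  12  20  20  23  23
  6   0   0   9  11  14  20  20  25  25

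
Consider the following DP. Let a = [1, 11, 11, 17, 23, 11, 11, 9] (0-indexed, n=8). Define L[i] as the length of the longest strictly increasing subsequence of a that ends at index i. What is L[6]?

   i    0    1    2    3    4    5    6    7
a[i]    1   11   11   17   23   11   11    9
L[i]    1    2    2    3    4    2    2    2

2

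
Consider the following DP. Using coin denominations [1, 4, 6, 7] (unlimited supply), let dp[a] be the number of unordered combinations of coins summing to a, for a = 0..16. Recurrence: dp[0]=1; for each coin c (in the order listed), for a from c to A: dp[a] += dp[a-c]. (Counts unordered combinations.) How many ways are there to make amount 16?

15

after  coin     0     1     2     3     4     5     6     7     8     9    10    11    12    13    14    15    16
          1     1     1     1     1     1     1     1     1     1     1     1     1     1     1     1     1     1
          4     1     1     1     1     2     2     2     2     3     3     3     3     4     4     4     4     5
          6     1     1     1     1     2     2     3     3     4     4     5     5     7     7     8     8    10
          7     1     1     1     1     2     2     3     4     5     5     6     7     9    10    12    13    15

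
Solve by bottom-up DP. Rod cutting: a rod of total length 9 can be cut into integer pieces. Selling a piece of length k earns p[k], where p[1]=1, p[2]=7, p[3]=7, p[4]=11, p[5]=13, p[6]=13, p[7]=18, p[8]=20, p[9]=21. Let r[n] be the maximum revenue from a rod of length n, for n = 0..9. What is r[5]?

   n    0    1    2    3    4    5    6    7    8    9
r[n]    0    1    7    8   14   15   21   22   28   29

15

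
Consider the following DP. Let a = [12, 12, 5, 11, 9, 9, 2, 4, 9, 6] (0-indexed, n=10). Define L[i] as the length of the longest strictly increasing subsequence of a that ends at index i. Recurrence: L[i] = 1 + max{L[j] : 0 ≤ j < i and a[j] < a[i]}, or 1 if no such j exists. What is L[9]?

   i    0    1    2    3    4    5    6    7    8    9
a[i]   12   12    5   11    9    9    2    4    9    6
L[i]    1    1    1    2    2    2    1    2    3    3

3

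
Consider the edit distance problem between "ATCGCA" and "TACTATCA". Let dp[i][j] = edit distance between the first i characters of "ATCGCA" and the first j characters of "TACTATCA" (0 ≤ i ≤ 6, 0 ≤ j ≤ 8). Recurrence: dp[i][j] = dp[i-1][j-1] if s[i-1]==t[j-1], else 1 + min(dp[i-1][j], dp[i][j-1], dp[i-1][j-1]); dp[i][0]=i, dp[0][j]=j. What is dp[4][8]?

   ''  T  A  C  T  A  T  C  A
''  0  1  2  3  4  5  6  7  8
 A  1  1  1  2  3  4  5  6  7
 T  2  1  2  2  2  3  4  5  6
 C  3  2  2  2  3  3  4  4  5
 G  4  3  3  3  3  4  4  5  5
 C  5  4  4  3  4  4  5  4  5
 A  6  5  4  4  4  4  5  5  4

5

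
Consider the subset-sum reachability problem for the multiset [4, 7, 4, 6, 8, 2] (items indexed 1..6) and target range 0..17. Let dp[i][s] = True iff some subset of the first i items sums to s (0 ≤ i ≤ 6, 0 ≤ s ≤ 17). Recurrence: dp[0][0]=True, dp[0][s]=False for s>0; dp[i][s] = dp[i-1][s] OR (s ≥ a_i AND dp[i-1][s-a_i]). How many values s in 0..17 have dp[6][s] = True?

15

i\s   0   1   2   3   4   5   6   7   8   9  10  11  12  13  14  15  16  17
  0   T   F   F   F   F   F   F   F   F   F   F   F   F   F   F   F   F   F
  1   T   F   F   F   T   F   F   F   F   F   F   F   F   F   F   F   F   F
  2   T   F   F   F   T   F   F   T   F   F   F   T   F   F   F   F   F   F
  3   T   F   F   F   T   F   F   T   T   F   F   T   F   F   F   T   F   F
  4   T   F   F   F   T   F   T   T   T   F   T   T   F   T   T   T   F   T
  5   T   F   F   F   T   F   T   T   T   F   T   T   T   T   T   T   T   T
  6   T   F   T   F   T   F   T   T   T   T   T   T   T   T   T   T   T   T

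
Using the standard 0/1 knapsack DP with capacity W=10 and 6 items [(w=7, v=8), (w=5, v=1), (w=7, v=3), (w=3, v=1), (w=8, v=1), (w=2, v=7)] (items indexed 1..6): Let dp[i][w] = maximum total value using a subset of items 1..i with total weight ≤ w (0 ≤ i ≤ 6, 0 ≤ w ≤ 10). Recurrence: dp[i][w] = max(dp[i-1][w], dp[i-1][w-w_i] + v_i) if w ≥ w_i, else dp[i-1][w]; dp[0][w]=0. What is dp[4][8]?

i\w   0   1   2   3   4   5   6   7   8   9  10
  0   0   0   0   0   0   0   0   0   0   0   0
  1   0   0   0   0   0   0   0   8   8   8   8
  2   0   0   0   0   0   1   1   8   8   8   8
  3   0   0   0   0   0   1   1   8   8   8   8
  4   0   0   0   1   1   1   1   8   8   8   9
  5   0   0   0   1   1   1   1   8   8   8   9
  6   0   0   7   7   7   8   8   8   8  15  15

8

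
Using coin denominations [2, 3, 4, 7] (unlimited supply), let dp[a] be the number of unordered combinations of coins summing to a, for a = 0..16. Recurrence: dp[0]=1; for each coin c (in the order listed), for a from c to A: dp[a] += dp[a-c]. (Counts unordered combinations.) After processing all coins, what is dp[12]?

8

after  coin     0     1     2     3     4     5     6     7     8     9    10    11    12    13    14    15    16
          2     1     0     1     0     1     0     1     0     1     0     1     0     1     0     1     0     1
          3     1     0     1     1     1     1     2     1     2     2     2     2     3     2     3     3     3
          4     1     0     1     1     2     1     3     2     4     3     5     4     7     5     8     7    10
          7     1     0     1     1     2     1     3     3     4     4     6     6     8     8    11    11    14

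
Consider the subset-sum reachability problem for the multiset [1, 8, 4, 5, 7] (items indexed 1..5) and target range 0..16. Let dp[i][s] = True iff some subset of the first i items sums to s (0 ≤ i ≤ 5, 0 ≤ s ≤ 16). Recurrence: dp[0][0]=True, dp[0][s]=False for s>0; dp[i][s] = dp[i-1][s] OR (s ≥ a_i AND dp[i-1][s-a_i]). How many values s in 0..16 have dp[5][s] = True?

15

i\s   0   1   2   3   4   5   6   7   8   9  10  11  12  13  14  15  16
  0   T   F   F   F   F   F   F   F   F   F   F   F   F   F   F   F   F
  1   T   T   F   F   F   F   F   F   F   F   F   F   F   F   F   F   F
  2   T   T   F   F   F   F   F   F   T   T   F   F   F   F   F   F   F
  3   T   T   F   F   T   T   F   F   T   T   F   F   T   T   F   F   F
  4   T   T   F   F   T   T   T   F   T   T   T   F   T   T   T   F   F
  5   T   T   F   F   T   T   T   T   T   T   T   T   T   T   T   T   T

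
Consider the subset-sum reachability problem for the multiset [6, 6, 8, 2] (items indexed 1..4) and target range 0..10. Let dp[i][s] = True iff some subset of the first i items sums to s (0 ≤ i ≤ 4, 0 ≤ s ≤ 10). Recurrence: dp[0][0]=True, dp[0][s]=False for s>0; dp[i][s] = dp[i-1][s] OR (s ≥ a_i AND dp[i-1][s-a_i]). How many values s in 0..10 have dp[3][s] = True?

3

i\s   0   1   2   3   4   5   6   7   8   9  10
  0   T   F   F   F   F   F   F   F   F   F   F
  1   T   F   F   F   F   F   T   F   F   F   F
  2   T   F   F   F   F   F   T   F   F   F   F
  3   T   F   F   F   F   F   T   F   T   F   F
  4   T   F   T   F   F   F   T   F   T   F   T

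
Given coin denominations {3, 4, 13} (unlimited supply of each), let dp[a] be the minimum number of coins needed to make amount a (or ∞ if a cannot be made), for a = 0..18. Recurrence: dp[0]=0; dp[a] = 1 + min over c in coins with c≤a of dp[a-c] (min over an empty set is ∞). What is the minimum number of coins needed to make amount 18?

 a  0  1  2  3  4  5  6  7  8  9 10 11 12 13 14 15 16 17 18
dp  0  -  -  1  1  -  2  2  2  3  3  3  3  1  4  4  2  2  5
(- denotes ∞ / unreachable)

5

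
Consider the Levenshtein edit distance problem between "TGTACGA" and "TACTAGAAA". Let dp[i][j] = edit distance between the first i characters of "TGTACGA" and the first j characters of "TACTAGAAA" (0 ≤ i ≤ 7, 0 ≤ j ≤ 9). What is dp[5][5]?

3

   ''  T  A  C  T  A  G  A  A  A
''  0  1  2  3  4  5  6  7  8  9
 T  1  0  1  2  3  4  5  6  7  8
 G  2  1  1  2  3  4  4  5  6  7
 T  3  2  2  2  2  3  4  5  6  7
 A  4  3  2  3  3  2  3  4  5  6
 C  5  4  3  2  3  3  3  4  5  6
 G  6  5  4  3  3  4  3  4  5  6
 A  7  6  5  4  4  3  4  3  4  5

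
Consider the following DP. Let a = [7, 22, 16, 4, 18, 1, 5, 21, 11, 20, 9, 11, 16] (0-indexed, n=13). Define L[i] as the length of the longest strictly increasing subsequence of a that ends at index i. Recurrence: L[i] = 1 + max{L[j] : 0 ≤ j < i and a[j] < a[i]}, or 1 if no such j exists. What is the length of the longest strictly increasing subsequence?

5

   i    0    1    2    3    4    5    6    7    8    9   10   11   12
a[i]    7   22   16    4   18    1    5   21   11   20    9   11   16
L[i]    1    2    2    1    3    1    2    4    3    4    3    4    5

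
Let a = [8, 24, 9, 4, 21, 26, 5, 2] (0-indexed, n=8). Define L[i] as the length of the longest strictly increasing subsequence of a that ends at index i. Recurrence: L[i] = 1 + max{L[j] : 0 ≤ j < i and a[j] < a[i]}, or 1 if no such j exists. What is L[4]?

   i    0    1    2    3    4    5    6    7
a[i]    8   24    9    4   21   26    5    2
L[i]    1    2    2    1    3    4    2    1

3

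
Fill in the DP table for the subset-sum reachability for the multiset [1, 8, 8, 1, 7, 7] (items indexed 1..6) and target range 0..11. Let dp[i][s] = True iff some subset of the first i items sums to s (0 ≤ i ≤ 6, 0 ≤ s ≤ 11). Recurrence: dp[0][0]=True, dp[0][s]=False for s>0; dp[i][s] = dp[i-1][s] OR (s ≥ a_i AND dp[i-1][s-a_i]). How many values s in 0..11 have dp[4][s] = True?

6

i\s   0   1   2   3   4   5   6   7   8   9  10  11
  0   T   F   F   F   F   F   F   F   F   F   F   F
  1   T   T   F   F   F   F   F   F   F   F   F   F
  2   T   T   F   F   F   F   F   F   T   T   F   F
  3   T   T   F   F   F   F   F   F   T   T   F   F
  4   T   T   T   F   F   F   F   F   T   T   T   F
  5   T   T   T   F   F   F   F   T   T   T   T   F
  6   T   T   T   F   F   F   F   T   T   T   T   F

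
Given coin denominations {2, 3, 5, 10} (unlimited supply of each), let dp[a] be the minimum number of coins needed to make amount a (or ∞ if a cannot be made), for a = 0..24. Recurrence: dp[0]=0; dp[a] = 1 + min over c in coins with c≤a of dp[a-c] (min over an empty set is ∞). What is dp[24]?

 a  0  1  2  3  4  5  6  7  8  9 10 11 12 13 14 15 16 17 18 19 20 21 22 23 24
dp  0  -  1  1  2  1  2  2  2  3  1  3  2  2  3  2  3  3  3  4  2  4  3  3  4
(- denotes ∞ / unreachable)

4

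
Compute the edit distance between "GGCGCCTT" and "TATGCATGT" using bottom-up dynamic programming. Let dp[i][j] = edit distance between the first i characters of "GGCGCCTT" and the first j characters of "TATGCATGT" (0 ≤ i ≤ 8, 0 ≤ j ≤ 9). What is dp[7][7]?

   ''  T  A  T  G  C  A  T  G  T
''  0  1  2  3  4  5  6  7  8  9
 G  1  1  2  3  3  4  5  6  7  8
 G  2  2  2  3  3  4  5  6  6  7
 C  3  3  3  3  4  3  4  5  6  7
 G  4  4  4  4  3  4  4  5  5  6
 C  5  5  5  5  4  3  4  5  6  6
 C  6  6  6  6  5  4  4  5  6  7
 T  7  6  7  6  6  5  5  4  5  6
 T  8  7  7  7  7  6  6  5  5  5

4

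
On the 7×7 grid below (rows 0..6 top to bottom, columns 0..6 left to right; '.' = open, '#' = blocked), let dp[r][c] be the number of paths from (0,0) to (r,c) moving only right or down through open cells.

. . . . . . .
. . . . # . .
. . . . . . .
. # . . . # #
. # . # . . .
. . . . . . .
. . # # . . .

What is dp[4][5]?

26

r\c   0   1   2   3   4   5   6
  0   1   1   1   1   1   1   1
  1   1   2   3   4   0   1   2
  2   1   3   6  10  10  11  13
  3   1   0   6  16  26   0   0
  4   1   0   6   0  26  26  26
  5   1   1   7   7  33  59  85
  6   1   2   0   0  33  92 177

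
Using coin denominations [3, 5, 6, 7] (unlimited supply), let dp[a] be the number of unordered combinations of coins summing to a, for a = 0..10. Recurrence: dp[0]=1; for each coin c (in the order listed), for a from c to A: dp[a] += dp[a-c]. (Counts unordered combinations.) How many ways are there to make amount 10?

after  coin     0     1     2     3     4     5     6     7     8     9    10
          3     1     0     0     1     0     0     1     0     0     1     0
          5     1     0     0     1     0     1     1     0     1     1     1
          6     1     0     0     1     0     1     2     0     1     2     1
          7     1     0     0     1     0     1     2     1     1     2     2

2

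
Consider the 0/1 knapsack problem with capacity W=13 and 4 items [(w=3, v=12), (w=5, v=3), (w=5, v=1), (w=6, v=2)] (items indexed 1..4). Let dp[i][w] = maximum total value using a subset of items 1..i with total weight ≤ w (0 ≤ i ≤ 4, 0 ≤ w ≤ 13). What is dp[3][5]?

12

i\w   0   1   2   3   4   5   6   7   8   9  10  11  12  13
  0   0   0   0   0   0   0   0   0   0   0   0   0   0   0
  1   0   0   0  12  12  12  12  12  12  12  12  12  12  12
  2   0   0   0  12  12  12  12  12  15  15  15  15  15  15
  3   0   0   0  12  12  12  12  12  15  15  15  15  15  16
  4   0   0   0  12  12  12  12  12  15  15  15  15  15  16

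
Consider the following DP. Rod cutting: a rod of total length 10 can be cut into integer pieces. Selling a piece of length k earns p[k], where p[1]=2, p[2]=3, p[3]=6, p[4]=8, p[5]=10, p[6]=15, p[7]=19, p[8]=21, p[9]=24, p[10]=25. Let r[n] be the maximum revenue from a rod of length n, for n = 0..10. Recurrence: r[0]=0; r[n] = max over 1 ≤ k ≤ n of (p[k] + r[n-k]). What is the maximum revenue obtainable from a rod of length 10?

26

   n    0    1    2    3    4    5    6    7    8    9   10
r[n]    0    2    4    6    8   10   15   19   21   24   26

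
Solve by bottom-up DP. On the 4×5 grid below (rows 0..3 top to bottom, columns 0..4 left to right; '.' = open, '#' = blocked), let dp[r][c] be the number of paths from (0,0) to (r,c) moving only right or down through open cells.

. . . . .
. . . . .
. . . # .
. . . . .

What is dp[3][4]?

15

r\c   0   1   2   3   4
  0   1   1   1   1   1
  1   1   2   3   4   5
  2   1   3   6   0   5
  3   1   4  10  10  15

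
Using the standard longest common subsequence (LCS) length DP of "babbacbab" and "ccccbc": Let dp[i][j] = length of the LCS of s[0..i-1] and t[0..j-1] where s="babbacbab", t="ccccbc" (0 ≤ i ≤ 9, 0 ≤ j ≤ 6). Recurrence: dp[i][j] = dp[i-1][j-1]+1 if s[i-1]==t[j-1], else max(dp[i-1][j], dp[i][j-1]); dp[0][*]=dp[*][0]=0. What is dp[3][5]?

   ''  c  c  c  c  b  c
''  0  0  0  0  0  0  0
 b  0  0  0  0  0  1  1
 a  0  0  0  0  0  1  1
 b  0  0  0  0  0  1  1
 b  0  0  0  0  0  1  1
 a  0  0  0  0  0  1  1
 c  0  1  1  1  1  1  2
 b  0  1  1  1  1  2  2
 a  0  1  1  1  1  2  2
 b  0  1  1  1  1  2  2

1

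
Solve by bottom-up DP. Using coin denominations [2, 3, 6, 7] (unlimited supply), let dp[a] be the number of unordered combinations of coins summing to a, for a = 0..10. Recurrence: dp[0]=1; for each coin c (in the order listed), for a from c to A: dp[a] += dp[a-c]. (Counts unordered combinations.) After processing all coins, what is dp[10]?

4

after  coin     0     1     2     3     4     5     6     7     8     9    10
          2     1     0     1     0     1     0     1     0     1     0     1
          3     1     0     1     1     1     1     2     1     2     2     2
          6     1     0     1     1     1     1     3     1     3     3     3
          7     1     0     1     1     1     1     3     2     3     4     4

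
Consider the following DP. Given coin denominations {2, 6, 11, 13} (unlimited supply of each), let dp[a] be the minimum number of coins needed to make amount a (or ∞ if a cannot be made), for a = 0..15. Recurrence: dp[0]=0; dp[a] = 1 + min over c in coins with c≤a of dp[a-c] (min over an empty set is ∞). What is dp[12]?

2

 a  0  1  2  3  4  5  6  7  8  9 10 11 12 13 14 15
dp  0  -  1  -  2  -  1  -  2  -  3  1  2  1  3  2
(- denotes ∞ / unreachable)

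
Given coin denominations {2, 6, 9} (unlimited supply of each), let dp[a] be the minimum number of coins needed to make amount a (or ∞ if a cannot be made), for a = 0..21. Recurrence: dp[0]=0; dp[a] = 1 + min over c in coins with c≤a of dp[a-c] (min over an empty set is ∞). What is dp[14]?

 a  0  1  2  3  4  5  6  7  8  9 10 11 12 13 14 15 16 17 18 19 20 21
dp  0  -  1  -  2  -  1  -  2  1  3  2  2  3  3  2  4  3  2  4  3  3
(- denotes ∞ / unreachable)

3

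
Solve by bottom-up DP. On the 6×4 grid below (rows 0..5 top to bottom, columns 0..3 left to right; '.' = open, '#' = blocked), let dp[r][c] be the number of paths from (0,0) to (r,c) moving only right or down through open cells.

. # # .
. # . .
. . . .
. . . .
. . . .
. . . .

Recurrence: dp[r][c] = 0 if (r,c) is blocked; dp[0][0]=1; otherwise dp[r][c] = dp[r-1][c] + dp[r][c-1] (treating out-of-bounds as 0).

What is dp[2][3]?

1

r\c   0   1   2   3
  0   1   0   0   0
  1   1   0   0   0
  2   1   1   1   1
  3   1   2   3   4
  4   1   3   6  10
  5   1   4  10  20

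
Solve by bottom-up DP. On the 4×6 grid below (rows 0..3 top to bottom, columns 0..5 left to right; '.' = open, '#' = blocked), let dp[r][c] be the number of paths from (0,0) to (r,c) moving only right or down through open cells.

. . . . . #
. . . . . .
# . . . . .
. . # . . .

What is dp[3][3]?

9

r\c   0   1   2   3   4   5
  0   1   1   1   1   1   0
  1   1   2   3   4   5   5
  2   0   2   5   9  14  19
  3   0   2   0   9  23  42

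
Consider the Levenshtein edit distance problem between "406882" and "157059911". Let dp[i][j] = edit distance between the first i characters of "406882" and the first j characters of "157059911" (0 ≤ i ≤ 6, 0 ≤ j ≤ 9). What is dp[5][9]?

   ''  1  5  7  0  5  9  9  1  1
''  0  1  2  3  4  5  6  7  8  9
 4  1  1  2  3  4  5  6  7  8  9
 0  2  2  2  3  3  4  5  6  7  8
 6  3  3  3  3  4  4  5  6  7  8
 8  4  4  4  4  4  5  5  6  7  8
 8  5  5  5  5  5  5  6  6  7  8
 2  6  6  6  6  6  6  6  7  7  8

8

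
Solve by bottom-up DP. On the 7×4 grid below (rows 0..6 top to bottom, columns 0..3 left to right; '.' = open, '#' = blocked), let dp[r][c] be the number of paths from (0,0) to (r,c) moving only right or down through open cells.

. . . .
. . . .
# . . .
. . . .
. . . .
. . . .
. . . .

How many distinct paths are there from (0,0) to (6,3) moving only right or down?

49

r\c   0   1   2   3
  0   1   1   1   1
  1   1   2   3   4
  2   0   2   5   9
  3   0   2   7  16
  4   0   2   9  25
  5   0   2  11  36
  6   0   2  13  49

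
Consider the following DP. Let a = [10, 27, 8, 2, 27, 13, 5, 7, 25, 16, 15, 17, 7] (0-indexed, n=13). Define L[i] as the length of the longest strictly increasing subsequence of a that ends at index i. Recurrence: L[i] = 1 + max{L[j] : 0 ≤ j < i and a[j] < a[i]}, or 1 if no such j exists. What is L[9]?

   i    0    1    2    3    4    5    6    7    8    9   10   11   12
a[i]   10   27    8    2   27   13    5    7   25   16   15   17    7
L[i]    1    2    1    1    2    2    2    3    4    4    4    5    3

4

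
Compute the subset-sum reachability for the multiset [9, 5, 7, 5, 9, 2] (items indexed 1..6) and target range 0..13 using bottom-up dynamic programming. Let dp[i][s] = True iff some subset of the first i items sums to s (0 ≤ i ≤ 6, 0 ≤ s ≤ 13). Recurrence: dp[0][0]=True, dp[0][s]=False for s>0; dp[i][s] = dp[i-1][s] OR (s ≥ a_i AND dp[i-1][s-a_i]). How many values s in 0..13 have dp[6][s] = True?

i\s   0   1   2   3   4   5   6   7   8   9  10  11  12  13
  0   T   F   F   F   F   F   F   F   F   F   F   F   F   F
  1   T   F   F   F   F   F   F   F   F   T   F   F   F   F
  2   T   F   F   F   F   T   F   F   F   T   F   F   F   F
  3   T   F   F   F   F   T   F   T   F   T   F   F   T   F
  4   T   F   F   F   F   T   F   T   F   T   T   F   T   F
  5   T   F   F   F   F   T   F   T   F   T   T   F   T   F
  6   T   F   T   F   F   T   F   T   F   T   T   T   T   F

8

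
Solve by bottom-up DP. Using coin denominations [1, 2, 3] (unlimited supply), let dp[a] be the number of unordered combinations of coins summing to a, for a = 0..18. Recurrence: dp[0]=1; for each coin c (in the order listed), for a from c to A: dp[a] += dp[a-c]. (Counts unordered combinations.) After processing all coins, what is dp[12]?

after  coin     0     1     2     3     4     5     6     7     8     9    10    11    12    13    14    15    16    17    18
          1     1     1     1     1     1     1     1     1     1     1     1     1     1     1     1     1     1     1     1
          2     1     1     2     2     3     3     4     4     5     5     6     6     7     7     8     8     9     9    10
          3     1     1     2     3     4     5     7     8    10    12    14    16    19    21    24    27    30    33    37

19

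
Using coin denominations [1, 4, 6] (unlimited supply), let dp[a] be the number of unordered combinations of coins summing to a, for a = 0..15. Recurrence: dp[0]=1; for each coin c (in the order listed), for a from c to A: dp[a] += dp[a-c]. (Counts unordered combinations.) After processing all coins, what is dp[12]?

7

after  coin     0     1     2     3     4     5     6     7     8     9    10    11    12    13    14    15
          1     1     1     1     1     1     1     1     1     1     1     1     1     1     1     1     1
          4     1     1     1     1     2     2     2     2     3     3     3     3     4     4     4     4
          6     1     1     1     1     2     2     3     3     4     4     5     5     7     7     8     8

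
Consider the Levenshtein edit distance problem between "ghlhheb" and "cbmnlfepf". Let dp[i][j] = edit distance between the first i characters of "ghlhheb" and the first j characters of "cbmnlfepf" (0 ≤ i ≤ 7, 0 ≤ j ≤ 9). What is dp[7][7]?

7

   ''  c  b  m  n  l  f  e  p  f
''  0  1  2  3  4  5  6  7  8  9
 g  1  1  2  3  4  5  6  7  8  9
 h  2  2  2  3  4  5  6  7  8  9
 l  3  3  3  3  4  4  5  6  7  8
 h  4  4  4  4  4  5  5  6  7  8
 h  5  5  5  5  5  5  6  6  7  8
 e  6  6  6  6  6  6  6  6  7  8
 b  7  7  6  7  7  7  7  7  7  8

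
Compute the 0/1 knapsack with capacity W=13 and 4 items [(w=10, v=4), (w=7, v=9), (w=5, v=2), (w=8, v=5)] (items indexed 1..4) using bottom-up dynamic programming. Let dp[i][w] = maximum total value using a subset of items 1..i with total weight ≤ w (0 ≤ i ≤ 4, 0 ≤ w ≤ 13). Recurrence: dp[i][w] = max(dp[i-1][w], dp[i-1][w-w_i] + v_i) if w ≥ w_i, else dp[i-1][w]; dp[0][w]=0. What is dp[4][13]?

11

i\w   0   1   2   3   4   5   6   7   8   9  10  11  12  13
  0   0   0   0   0   0   0   0   0   0   0   0   0   0   0
  1   0   0   0   0   0   0   0   0   0   0   4   4   4   4
  2   0   0   0   0   0   0   0   9   9   9   9   9   9   9
  3   0   0   0   0   0   2   2   9   9   9   9   9  11  11
  4   0   0   0   0   0   2   2   9   9   9   9   9  11  11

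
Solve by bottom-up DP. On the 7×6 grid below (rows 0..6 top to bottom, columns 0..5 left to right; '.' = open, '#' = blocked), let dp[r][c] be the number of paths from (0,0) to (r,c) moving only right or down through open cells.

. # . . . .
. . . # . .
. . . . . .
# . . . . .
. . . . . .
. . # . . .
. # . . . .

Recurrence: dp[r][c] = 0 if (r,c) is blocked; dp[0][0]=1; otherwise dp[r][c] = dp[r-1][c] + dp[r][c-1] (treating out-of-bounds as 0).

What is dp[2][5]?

3

r\c   0   1   2   3   4   5
  0   1   0   0   0   0   0
  1   1   1   1   0   0   0
  2   1   2   3   3   3   3
  3   0   2   5   8  11  14
  4   0   2   7  15  26  40
  5   0   2   0  15  41  81
  6   0   0   0  15  56 137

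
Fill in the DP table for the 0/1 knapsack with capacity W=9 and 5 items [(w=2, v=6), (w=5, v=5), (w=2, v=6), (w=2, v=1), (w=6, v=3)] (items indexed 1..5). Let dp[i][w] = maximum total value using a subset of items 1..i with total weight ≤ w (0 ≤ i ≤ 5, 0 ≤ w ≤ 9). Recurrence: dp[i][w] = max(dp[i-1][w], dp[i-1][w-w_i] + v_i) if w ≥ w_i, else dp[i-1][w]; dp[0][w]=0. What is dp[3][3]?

i\w   0   1   2   3   4   5   6   7   8   9
  0   0   0   0   0   0   0   0   0   0   0
  1   0   0   6   6   6   6   6   6   6   6
  2   0   0   6   6   6   6   6  11  11  11
  3   0   0   6   6  12  12  12  12  12  17
  4   0   0   6   6  12  12  13  13  13  17
  5   0   0   6   6  12  12  13  13  13  17

6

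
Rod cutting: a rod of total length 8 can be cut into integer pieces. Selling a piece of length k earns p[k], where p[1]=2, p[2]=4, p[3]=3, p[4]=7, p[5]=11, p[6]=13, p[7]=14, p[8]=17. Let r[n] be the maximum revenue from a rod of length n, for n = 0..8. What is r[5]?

11

   n    0    1    2    3    4    5    6    7    8
r[n]    0    2    4    6    8   11   13   15   17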